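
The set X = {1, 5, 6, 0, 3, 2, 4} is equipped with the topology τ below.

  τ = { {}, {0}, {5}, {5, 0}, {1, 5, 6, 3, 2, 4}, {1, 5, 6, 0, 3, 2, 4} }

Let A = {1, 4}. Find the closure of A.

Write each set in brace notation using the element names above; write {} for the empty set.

{1, 6, 3, 2, 4}

complement {5, 6, 0, 3, 2}; its interior {5, 0}; cl(A) = X∖{5, 0} = {1, 6, 3, 2, 4}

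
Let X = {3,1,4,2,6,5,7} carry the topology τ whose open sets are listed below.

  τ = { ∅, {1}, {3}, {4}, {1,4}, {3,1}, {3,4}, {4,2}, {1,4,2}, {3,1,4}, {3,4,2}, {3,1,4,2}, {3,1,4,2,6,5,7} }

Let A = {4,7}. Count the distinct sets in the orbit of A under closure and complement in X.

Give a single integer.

X∖A={3,1,2,6,5}, int(X∖A)={3,1}, hence cl(A)={4,2,6,5,7}
Orbit (k=closure, c=complement):
  1. A     = {4,7}
  2. kA    = {4,2,6,5,7}
  3. cA    = {3,1,2,6,5}
  4. ckA   = {3,1}
  5. kcA   = {3,1,2,6,5,7}
  6. kckA  = {3,1,6,5,7}
  7. ckcA  = {4}
  8. ckckA = {4,2}
(closed under both — stop)

8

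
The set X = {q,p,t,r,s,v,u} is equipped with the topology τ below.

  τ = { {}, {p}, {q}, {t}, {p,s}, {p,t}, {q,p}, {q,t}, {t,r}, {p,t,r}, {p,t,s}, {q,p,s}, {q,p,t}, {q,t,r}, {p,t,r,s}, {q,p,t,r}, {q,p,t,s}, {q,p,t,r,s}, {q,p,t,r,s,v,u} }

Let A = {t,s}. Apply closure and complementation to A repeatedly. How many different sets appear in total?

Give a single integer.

closure: X∖int(X∖A) = X∖{q,p} = {t,r,s,v,u}
Let k=closure and c=complement:
  1. A     = {t,s}
  2. kA    = {t,r,s,v,u}
  3. cA    = {q,p,r,v,u}
  4. ckA   = {q,p}
  5. kcA   = {q,p,r,s,v,u}
  6. kckA  = {q,p,s,v,u}
  7. ckcA  = {t}
  8. ckckA = {t,r}
  9. kckcA = {t,r,v,u}
  10. ckckcA = {q,p,s}
— saturated at 10

10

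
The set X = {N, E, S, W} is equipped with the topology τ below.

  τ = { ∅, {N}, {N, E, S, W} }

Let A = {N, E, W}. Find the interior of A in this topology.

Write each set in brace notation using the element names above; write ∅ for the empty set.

interior: largest open inside A is {N} (from ∅, {N})

{N}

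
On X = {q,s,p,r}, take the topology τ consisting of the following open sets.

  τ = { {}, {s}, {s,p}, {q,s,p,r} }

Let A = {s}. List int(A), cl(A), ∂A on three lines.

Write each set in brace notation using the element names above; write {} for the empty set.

opens ⊆ A: {}, {s}; union → int = {s}
complement {q,p,r}; its interior {}; cl(A) = X∖{} = {q,s,p,r}
boundary = {q,s,p,r} ∖ {s} = {q,p,r}

int(A) = {s}
cl(A)  = {q,s,p,r}
∂A     = {q,p,r}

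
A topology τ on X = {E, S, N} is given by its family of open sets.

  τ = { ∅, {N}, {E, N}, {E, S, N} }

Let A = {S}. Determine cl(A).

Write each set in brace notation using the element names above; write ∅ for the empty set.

X∖A={E, N}, int(X∖A)={E, N}, hence cl(A)={S}

{S}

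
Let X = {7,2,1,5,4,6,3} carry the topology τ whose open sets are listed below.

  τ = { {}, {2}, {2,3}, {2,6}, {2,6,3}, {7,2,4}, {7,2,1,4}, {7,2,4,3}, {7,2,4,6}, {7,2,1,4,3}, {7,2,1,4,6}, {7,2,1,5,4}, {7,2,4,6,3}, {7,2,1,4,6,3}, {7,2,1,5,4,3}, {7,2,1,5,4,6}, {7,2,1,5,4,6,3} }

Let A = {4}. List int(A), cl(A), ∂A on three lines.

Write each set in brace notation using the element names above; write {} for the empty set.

open subsets of A: {}; so int(A) = {}
closure: X∖int(X∖A) = X∖{2,6,3} = {7,1,5,4}
∂A = {7,1,5,4} minus {} = {7,1,5,4}

int(A) = {}
cl(A)  = {7,1,5,4}
∂A     = {7,1,5,4}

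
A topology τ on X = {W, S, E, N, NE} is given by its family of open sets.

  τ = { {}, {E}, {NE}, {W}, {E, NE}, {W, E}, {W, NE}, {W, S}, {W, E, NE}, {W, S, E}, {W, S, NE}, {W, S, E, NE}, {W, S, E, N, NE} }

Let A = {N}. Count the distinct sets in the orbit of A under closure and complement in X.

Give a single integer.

4

cl via duality: int({W, S, E, NE}) = {W, S, E, NE}, so X∖{W, S, E, NE} = {N}
Write k for closure, c for complement:
  1. A     = {N}
  2. cA    = {W, S, E, NE}
  3. kcA   = {W, S, E, N, NE}
  4. ckcA  = {}
applying k or c yields no new set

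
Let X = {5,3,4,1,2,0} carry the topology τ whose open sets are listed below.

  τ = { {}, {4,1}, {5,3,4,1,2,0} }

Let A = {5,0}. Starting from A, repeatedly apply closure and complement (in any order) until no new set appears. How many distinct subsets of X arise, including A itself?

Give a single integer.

cl via duality: int({3,4,1,2}) = {4,1}, so X∖{4,1} = {5,3,2,0}
Write k for closure, c for complement:
  1. A     = {5,0}
  2. kA    = {5,3,2,0}
  3. cA    = {3,4,1,2}
  4. ckA   = {4,1}
  5. kcA   = {5,3,4,1,2,0}
  6. ckcA  = {}
applying k or c yields no new set

6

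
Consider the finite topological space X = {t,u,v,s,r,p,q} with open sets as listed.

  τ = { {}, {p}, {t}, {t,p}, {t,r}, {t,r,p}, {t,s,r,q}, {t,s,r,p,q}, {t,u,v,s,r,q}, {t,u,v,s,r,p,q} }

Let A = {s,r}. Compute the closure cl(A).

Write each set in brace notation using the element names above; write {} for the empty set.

{u,v,s,r,q}

cl via duality: int({t,u,v,p,q}) = {t,p}, so X∖{t,p} = {u,v,s,r,q}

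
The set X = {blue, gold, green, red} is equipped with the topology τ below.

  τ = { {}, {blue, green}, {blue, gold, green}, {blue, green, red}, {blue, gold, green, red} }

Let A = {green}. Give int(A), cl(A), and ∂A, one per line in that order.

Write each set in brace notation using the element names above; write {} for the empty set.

int(A) = {}
cl(A)  = {blue, gold, green, red}
∂A     = {blue, gold, green, red}

open subsets of A: {}; so int(A) = {}
closure: X∖int(X∖A) = X∖{} = {blue, gold, green, red}
∂A = {blue, gold, green, red} minus {} = {blue, gold, green, red}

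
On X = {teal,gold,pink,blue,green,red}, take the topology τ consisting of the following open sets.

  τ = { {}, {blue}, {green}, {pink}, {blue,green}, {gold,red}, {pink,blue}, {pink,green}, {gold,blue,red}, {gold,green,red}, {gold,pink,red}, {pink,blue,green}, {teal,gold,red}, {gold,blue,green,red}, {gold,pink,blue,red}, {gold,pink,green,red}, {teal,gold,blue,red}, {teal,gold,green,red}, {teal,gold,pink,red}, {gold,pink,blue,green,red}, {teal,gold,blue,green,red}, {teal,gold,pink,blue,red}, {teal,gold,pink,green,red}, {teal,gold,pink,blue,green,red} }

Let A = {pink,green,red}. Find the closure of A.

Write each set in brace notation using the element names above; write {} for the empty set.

{teal,gold,pink,green,red}

X∖A={teal,gold,blue}, int(X∖A)={blue}, hence cl(A)={teal,gold,pink,green,red}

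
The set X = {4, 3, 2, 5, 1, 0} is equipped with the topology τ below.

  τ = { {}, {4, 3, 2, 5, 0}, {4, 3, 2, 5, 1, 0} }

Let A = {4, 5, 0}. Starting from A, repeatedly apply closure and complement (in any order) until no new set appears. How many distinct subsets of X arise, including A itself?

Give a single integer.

4

X∖A={3, 2, 1}, int(X∖A)={}, hence cl(A)={4, 3, 2, 5, 1, 0}
Orbit (k=closure, c=complement):
  1. A     = {4, 5, 0}
  2. kA    = {4, 3, 2, 5, 1, 0}
  3. cA    = {3, 2, 1}
  4. ckA   = {}
(closed under both — stop)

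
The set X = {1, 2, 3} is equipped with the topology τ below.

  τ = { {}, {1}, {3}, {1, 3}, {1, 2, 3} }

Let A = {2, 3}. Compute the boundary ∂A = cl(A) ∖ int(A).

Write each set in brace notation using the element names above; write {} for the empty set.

opens ⊆ A: {}, {3}; union → int = {3}
complement {1}; its interior {1}; cl(A) = X∖{1} = {2, 3}
boundary = {2, 3} ∖ {3} = {2}

{2}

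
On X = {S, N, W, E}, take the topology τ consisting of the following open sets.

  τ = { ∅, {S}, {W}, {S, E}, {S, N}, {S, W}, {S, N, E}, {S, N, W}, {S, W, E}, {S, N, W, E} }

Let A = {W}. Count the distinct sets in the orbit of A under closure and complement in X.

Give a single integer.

2

X∖A={S, N, E}, int(X∖A)={S, N, E}, hence cl(A)={W}
Orbit (k=closure, c=complement):
  1. A     = {W}
  2. cA    = {S, N, E}
(closed under both — stop)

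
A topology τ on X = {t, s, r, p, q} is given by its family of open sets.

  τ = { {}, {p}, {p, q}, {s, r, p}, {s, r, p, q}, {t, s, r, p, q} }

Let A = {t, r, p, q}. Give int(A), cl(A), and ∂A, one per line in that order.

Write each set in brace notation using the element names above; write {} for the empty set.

int(A) = {p, q}
cl(A)  = {t, s, r, p, q}
∂A     = {t, s, r}

open subsets of A: {}, {p}, {p, q}; so int(A) = {p, q}
closure: X∖int(X∖A) = X∖{} = {t, s, r, p, q}
∂A = {t, s, r, p, q} minus {p, q} = {t, s, r}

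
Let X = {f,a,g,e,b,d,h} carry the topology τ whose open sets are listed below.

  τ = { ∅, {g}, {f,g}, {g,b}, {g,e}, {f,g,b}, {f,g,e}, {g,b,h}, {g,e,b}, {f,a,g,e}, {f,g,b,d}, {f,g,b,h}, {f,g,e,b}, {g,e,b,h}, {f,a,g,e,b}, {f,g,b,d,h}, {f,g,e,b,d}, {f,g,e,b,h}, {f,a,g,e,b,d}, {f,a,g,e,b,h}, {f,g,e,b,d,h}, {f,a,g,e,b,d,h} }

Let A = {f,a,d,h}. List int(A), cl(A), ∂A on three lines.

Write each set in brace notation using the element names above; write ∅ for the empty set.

interior: largest open inside A is ∅ (from ∅)
cl via duality: int({g,e,b}) = {g,e,b}, so X∖{g,e,b} = {f,a,d,h}
cl∖int = {f,a,d,h}

int(A) = ∅
cl(A)  = {f,a,d,h}
∂A     = {f,a,d,h}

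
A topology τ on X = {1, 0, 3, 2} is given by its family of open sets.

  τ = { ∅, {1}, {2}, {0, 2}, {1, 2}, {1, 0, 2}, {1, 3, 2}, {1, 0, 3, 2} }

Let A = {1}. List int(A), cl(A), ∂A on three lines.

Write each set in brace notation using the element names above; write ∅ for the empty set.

U open, U⊆A: ∅, {1}. int(A) = ⋃ = {1}
X∖A={0, 3, 2}, int(X∖A)={0, 2}, hence cl(A)={1, 3}
∂A: remove int from cl → {3}

int(A) = {1}
cl(A)  = {1, 3}
∂A     = {3}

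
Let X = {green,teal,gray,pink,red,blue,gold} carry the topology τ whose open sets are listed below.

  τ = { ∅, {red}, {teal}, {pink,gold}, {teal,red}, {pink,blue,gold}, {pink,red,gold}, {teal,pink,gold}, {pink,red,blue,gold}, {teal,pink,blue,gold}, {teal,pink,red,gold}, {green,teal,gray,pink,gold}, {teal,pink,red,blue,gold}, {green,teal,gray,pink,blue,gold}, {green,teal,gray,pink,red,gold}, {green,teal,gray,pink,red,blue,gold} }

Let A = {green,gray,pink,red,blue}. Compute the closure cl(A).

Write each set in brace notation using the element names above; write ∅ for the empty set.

closure: X∖int(X∖A) = X∖{teal} = {green,gray,pink,red,blue,gold}

{green,gray,pink,red,blue,gold}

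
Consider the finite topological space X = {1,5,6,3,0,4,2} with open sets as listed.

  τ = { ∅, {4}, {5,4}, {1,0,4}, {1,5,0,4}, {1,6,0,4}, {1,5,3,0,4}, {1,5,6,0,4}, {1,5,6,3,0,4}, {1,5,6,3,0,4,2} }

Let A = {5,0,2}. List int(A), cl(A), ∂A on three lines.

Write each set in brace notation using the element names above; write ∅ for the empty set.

open subsets of A: ∅; so int(A) = ∅
closure: X∖int(X∖A) = X∖{4} = {1,5,6,3,0,2}
∂A = {1,5,6,3,0,2} minus ∅ = {1,5,6,3,0,2}

int(A) = ∅
cl(A)  = {1,5,6,3,0,2}
∂A     = {1,5,6,3,0,2}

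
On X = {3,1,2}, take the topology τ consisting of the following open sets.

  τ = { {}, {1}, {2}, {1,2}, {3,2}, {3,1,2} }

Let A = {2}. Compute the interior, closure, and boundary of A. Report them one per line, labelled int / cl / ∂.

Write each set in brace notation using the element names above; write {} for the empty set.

opens ⊆ A: {}, {2}; union → int = {2}
complement {3,1}; its interior {1}; cl(A) = X∖{1} = {3,2}
boundary = {3,2} ∖ {2} = {3}

int(A) = {2}
cl(A)  = {3,2}
∂A     = {3}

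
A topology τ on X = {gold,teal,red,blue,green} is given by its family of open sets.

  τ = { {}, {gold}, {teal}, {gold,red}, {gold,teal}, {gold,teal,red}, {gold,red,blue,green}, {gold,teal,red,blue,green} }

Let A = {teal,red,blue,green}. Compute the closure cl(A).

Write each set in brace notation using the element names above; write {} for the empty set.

cl via duality: int({gold}) = {gold}, so X∖{gold} = {teal,red,blue,green}

{teal,red,blue,green}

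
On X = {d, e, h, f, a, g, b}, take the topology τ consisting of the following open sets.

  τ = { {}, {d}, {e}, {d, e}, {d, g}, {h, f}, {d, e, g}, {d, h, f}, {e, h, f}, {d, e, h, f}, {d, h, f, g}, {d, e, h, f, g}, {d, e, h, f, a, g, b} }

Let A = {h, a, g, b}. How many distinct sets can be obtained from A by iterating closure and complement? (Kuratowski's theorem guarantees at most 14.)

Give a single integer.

closure: X∖int(X∖A) = X∖{d, e} = {h, f, a, g, b}
Let k=closure and c=complement:
  1. A     = {h, a, g, b}
  2. kA    = {h, f, a, g, b}
  3. cA    = {d, e, f}
  4. ckA   = {d, e}
  5. kcA   = {d, e, h, f, a, g, b}
  6. kckA  = {d, e, a, g, b}
  7. ckcA  = {}
  8. ckckA = {h, f}
  9. kckckA = {h, f, a, b}
  10. ckckckA = {d, e, g}
— saturated at 10

10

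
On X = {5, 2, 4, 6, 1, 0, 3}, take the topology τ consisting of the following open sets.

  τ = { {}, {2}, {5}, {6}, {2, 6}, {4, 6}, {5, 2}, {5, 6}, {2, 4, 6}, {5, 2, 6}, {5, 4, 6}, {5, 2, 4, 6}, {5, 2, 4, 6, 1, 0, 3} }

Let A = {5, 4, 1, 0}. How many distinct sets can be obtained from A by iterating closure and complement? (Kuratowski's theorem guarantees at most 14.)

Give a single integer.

8

X∖A={2, 6, 3}, int(X∖A)={2, 6}, hence cl(A)={5, 4, 1, 0, 3}
Orbit (k=closure, c=complement):
  1. A     = {5, 4, 1, 0}
  2. kA    = {5, 4, 1, 0, 3}
  3. cA    = {2, 6, 3}
  4. ckA   = {2, 6}
  5. kcA   = {2, 4, 6, 1, 0, 3}
  6. ckcA  = {5}
  7. kckcA = {5, 1, 0, 3}
  8. ckckcA = {2, 4, 6}
(closed under both — stop)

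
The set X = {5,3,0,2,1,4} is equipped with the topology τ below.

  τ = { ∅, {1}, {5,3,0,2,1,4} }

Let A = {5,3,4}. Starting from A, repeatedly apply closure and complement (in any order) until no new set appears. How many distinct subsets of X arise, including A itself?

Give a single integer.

6

closure: X∖int(X∖A) = X∖{1} = {5,3,0,2,4}
Let k=closure and c=complement:
  1. A     = {5,3,4}
  2. kA    = {5,3,0,2,4}
  3. cA    = {0,2,1}
  4. ckA   = {1}
  5. kcA   = {5,3,0,2,1,4}
  6. ckcA  = ∅
— saturated at 6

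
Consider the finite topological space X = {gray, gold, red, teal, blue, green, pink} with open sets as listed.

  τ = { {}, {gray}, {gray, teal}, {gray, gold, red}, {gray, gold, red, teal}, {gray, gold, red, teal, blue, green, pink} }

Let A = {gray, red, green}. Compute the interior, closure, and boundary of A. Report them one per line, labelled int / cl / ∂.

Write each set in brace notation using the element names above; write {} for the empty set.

opens ⊆ A: {}, {gray}; union → int = {gray}
complement {gold, teal, blue, pink}; its interior {}; cl(A) = X∖{} = {gray, gold, red, teal, blue, green, pink}
boundary = {gray, gold, red, teal, blue, green, pink} ∖ {gray} = {gold, red, teal, blue, green, pink}

int(A) = {gray}
cl(A)  = {gray, gold, red, teal, blue, green, pink}
∂A     = {gold, red, teal, blue, green, pink}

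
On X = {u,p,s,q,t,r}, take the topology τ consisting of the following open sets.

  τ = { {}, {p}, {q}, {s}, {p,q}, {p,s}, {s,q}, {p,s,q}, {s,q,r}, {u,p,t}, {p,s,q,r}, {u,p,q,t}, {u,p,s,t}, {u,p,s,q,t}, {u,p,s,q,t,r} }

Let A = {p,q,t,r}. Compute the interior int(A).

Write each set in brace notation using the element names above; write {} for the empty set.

{p,q}

interior: largest open inside A is {p,q} (from {}, {q}, {p}, {p,q})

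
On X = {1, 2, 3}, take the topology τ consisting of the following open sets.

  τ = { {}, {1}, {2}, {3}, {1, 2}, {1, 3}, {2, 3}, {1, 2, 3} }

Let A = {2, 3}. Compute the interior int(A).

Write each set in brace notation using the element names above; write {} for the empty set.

U open, U⊆A: {}, {2}, {3}, {2, 3}. int(A) = ⋃ = {2, 3}

{2, 3}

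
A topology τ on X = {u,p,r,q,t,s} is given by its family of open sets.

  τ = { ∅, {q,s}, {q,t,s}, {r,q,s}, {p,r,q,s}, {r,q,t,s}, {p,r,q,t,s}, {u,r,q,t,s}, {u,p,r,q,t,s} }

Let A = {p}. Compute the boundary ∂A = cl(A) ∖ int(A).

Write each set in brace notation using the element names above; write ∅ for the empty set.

{p}

interior: largest open inside A is ∅ (from ∅)
cl via duality: int({u,r,q,t,s}) = {u,r,q,t,s}, so X∖{u,r,q,t,s} = {p}
cl∖int = {p}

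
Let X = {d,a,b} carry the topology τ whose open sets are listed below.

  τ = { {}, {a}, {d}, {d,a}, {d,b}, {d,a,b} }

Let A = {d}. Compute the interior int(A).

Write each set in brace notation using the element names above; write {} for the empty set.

{d}

interior: largest open inside A is {d} (from {}, {d})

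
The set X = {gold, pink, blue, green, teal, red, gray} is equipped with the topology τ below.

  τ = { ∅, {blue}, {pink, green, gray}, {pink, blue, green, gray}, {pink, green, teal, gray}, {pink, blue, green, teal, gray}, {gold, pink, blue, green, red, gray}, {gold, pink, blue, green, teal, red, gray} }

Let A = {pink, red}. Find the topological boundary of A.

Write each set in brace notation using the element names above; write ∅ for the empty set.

opens ⊆ A: ∅; union → int = ∅
complement {gold, blue, green, teal, gray}; its interior {blue}; cl(A) = X∖{blue} = {gold, pink, green, teal, red, gray}
boundary = {gold, pink, green, teal, red, gray} ∖ ∅ = {gold, pink, green, teal, red, gray}

{gold, pink, green, teal, red, gray}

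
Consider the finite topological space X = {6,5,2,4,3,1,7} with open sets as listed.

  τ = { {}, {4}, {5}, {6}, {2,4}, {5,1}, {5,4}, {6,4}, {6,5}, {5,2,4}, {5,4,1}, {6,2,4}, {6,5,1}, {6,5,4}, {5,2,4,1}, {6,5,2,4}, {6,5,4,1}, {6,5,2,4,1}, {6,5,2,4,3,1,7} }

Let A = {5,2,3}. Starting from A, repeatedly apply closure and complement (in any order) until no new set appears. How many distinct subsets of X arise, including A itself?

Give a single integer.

cl via duality: int({6,4,1,7}) = {6,4}, so X∖{6,4} = {5,2,3,1,7}
Write k for closure, c for complement:
  1. A     = {5,2,3}
  2. kA    = {5,2,3,1,7}
  3. cA    = {6,4,1,7}
  4. ckA   = {6,4}
  5. kcA   = {6,2,4,3,1,7}
  6. kckA  = {6,2,4,3,7}
  7. ckcA  = {5}
  8. ckckA = {5,1}
  9. kckcA = {5,3,1,7}
  10. ckckcA = {6,2,4}
applying k or c yields no new set

10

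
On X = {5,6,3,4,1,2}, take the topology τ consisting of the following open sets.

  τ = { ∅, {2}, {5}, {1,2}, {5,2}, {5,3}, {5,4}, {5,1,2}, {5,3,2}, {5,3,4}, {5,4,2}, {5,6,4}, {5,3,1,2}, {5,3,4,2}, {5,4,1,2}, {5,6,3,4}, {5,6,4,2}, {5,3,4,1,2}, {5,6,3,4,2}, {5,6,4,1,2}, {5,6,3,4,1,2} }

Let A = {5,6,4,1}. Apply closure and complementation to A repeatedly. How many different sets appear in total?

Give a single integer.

8

cl via duality: int({3,2}) = {2}, so X∖{2} = {5,6,3,4,1}
Write k for closure, c for complement:
  1. A     = {5,6,4,1}
  2. kA    = {5,6,3,4,1}
  3. cA    = {3,2}
  4. ckA   = {2}
  5. kcA   = {3,1,2}
  6. kckA  = {1,2}
  7. ckcA  = {5,6,4}
  8. ckckA = {5,6,3,4}
applying k or c yields no new set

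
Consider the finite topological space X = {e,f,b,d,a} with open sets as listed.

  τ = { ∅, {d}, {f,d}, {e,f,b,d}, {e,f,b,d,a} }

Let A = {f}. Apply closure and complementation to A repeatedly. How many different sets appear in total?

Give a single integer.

cl via duality: int({e,b,d,a}) = {d}, so X∖{d} = {e,f,b,a}
Write k for closure, c for complement:
  1. A     = {f}
  2. kA    = {e,f,b,a}
  3. cA    = {e,b,d,a}
  4. ckA   = {d}
  5. kcA   = {e,f,b,d,a}
  6. ckcA  = ∅
applying k or c yields no new set

6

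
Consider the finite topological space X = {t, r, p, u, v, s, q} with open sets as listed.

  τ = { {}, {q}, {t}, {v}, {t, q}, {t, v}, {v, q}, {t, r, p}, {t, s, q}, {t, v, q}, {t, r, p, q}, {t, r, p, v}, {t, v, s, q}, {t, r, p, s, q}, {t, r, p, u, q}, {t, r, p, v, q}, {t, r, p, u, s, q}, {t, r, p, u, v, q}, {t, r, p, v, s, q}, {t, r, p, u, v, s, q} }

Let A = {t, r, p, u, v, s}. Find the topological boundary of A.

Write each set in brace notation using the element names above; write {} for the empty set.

interior: largest open inside A is {t, r, p, v} (from {}, {t}, {v}, {t, v}, {t, r, p}, {t, r, p, v})
cl via duality: int({q}) = {q}, so X∖{q} = {t, r, p, u, v, s}
cl∖int = {u, s}

{u, s}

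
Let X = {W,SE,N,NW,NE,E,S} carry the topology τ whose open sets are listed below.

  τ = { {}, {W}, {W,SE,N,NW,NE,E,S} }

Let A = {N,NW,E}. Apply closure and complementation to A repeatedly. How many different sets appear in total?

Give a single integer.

6

complement {W,SE,NE,S}; its interior {W}; cl(A) = X∖{W} = {SE,N,NW,NE,E,S}
With k = closure, c = complement:
  1. A     = {N,NW,E}
  2. kA    = {SE,N,NW,NE,E,S}
  3. cA    = {W,SE,NE,S}
  4. ckA   = {W}
  5. kcA   = {W,SE,N,NW,NE,E,S}
  6. ckcA  = {}
k, c of each give nothing new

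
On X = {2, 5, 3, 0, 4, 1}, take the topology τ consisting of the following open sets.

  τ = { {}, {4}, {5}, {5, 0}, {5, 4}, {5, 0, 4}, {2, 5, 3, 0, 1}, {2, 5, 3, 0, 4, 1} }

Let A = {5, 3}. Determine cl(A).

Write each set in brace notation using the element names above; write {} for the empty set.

{2, 5, 3, 0, 1}

closure: X∖int(X∖A) = X∖{4} = {2, 5, 3, 0, 1}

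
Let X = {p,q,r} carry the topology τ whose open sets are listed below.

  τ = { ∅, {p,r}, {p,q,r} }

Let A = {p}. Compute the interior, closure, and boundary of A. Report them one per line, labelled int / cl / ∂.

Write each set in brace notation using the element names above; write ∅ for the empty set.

interior: largest open inside A is ∅ (from ∅)
cl via duality: int({q,r}) = ∅, so X∖∅ = {p,q,r}
cl∖int = {p,q,r}

int(A) = ∅
cl(A)  = {p,q,r}
∂A     = {p,q,r}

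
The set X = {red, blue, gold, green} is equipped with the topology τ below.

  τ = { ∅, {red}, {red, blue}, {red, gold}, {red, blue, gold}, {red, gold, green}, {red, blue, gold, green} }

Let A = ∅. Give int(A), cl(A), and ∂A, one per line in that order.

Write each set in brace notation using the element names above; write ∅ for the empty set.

opens ⊆ A: ∅; union → int = ∅
complement {red, blue, gold, green}; its interior {red, blue, gold, green}; cl(A) = X∖{red, blue, gold, green} = ∅
boundary = ∅ ∖ ∅ = ∅

int(A) = ∅
cl(A)  = ∅
∂A     = ∅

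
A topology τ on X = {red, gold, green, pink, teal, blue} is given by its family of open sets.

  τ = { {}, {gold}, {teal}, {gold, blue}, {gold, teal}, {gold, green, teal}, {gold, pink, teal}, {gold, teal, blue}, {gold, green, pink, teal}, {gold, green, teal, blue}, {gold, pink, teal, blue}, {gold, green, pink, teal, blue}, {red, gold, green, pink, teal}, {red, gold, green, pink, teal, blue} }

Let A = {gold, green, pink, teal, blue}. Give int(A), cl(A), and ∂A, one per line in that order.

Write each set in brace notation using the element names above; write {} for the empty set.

int(A) = {gold, green, pink, teal, blue}
cl(A)  = {red, gold, green, pink, teal, blue}
∂A     = {red}

open subsets of A: {}, {gold}, {teal}, {gold, blue}, {gold, teal}, {gold, teal, blue}, {gold, green, teal}, {gold, pink, teal}, {gold, pink, teal, blue}, {gold, green, teal, blue}, {gold, green, pink, teal}, {gold, green, pink, teal, blue}; so int(A) = {gold, green, pink, teal, blue}
closure: X∖int(X∖A) = X∖{} = {red, gold, green, pink, teal, blue}
∂A = {red, gold, green, pink, teal, blue} minus {gold, green, pink, teal, blue} = {red}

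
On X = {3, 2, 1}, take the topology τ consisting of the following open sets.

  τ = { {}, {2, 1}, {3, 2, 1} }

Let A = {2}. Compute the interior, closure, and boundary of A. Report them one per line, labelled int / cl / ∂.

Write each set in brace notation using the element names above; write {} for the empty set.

int(A) = {}
cl(A)  = {3, 2, 1}
∂A     = {3, 2, 1}

opens ⊆ A: {}; union → int = {}
complement {3, 1}; its interior {}; cl(A) = X∖{} = {3, 2, 1}
boundary = {3, 2, 1} ∖ {} = {3, 2, 1}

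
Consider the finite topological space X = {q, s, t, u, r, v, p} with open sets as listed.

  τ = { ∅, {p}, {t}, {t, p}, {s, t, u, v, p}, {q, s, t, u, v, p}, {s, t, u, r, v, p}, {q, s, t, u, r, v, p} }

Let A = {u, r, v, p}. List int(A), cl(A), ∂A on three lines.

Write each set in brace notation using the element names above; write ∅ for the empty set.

int(A) = {p}
cl(A)  = {q, s, u, r, v, p}
∂A     = {q, s, u, r, v}

open subsets of A: ∅, {p}; so int(A) = {p}
closure: X∖int(X∖A) = X∖{t} = {q, s, u, r, v, p}
∂A = {q, s, u, r, v, p} minus {p} = {q, s, u, r, v}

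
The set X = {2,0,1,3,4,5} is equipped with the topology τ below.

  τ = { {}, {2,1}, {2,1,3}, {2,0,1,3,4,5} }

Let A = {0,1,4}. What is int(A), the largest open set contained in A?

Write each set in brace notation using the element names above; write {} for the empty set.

interior: largest open inside A is {} (from {})

{}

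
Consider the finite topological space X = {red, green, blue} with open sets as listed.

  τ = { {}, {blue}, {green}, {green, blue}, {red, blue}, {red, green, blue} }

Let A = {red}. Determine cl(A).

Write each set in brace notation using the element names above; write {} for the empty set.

cl via duality: int({green, blue}) = {green, blue}, so X∖{green, blue} = {red}

{red}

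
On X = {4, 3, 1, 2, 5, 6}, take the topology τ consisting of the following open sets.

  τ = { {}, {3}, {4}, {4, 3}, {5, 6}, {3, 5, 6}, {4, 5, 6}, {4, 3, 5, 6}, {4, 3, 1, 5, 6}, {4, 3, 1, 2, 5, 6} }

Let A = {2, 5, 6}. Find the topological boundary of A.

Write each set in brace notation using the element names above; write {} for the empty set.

{1, 2}

open subsets of A: {}, {5, 6}; so int(A) = {5, 6}
closure: X∖int(X∖A) = X∖{4, 3} = {1, 2, 5, 6}
∂A = {1, 2, 5, 6} minus {5, 6} = {1, 2}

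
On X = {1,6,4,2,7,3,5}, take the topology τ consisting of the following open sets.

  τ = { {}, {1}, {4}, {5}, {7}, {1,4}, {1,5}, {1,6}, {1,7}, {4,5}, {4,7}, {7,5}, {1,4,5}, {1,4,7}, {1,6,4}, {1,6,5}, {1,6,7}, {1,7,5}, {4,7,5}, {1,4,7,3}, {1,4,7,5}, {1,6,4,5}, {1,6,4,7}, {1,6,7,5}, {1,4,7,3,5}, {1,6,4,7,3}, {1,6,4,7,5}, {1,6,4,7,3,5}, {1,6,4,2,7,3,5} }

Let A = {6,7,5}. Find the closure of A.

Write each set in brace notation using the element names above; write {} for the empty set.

complement {1,4,2,3}; its interior {1,4}; cl(A) = X∖{1,4} = {6,2,7,3,5}

{6,2,7,3,5}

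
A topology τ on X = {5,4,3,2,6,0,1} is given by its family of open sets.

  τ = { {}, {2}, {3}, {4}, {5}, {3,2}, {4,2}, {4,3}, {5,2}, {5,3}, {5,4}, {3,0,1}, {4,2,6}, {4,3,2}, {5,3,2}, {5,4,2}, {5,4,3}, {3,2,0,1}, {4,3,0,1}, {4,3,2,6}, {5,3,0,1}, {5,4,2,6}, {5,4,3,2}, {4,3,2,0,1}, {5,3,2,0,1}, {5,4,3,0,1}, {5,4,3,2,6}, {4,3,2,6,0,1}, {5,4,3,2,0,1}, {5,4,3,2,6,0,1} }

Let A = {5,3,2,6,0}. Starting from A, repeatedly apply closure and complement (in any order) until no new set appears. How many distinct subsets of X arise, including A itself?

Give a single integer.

8

cl via duality: int({4,1}) = {4}, so X∖{4} = {5,3,2,6,0,1}
Write k for closure, c for complement:
  1. A     = {5,3,2,6,0}
  2. kA    = {5,3,2,6,0,1}
  3. cA    = {4,1}
  4. ckA   = {4}
  5. kcA   = {4,6,0,1}
  6. kckA  = {4,6}
  7. ckcA  = {5,3,2}
  8. ckckA = {5,3,2,0,1}
applying k or c yields no new set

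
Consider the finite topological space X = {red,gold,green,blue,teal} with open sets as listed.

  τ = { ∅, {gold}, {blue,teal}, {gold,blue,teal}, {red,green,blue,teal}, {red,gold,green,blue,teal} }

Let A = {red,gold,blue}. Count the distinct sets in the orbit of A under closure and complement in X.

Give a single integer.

6

closure: X∖int(X∖A) = X∖∅ = {red,gold,green,blue,teal}
Let k=closure and c=complement:
  1. A     = {red,gold,blue}
  2. kA    = {red,gold,green,blue,teal}
  3. cA    = {green,teal}
  4. ckA   = ∅
  5. kcA   = {red,green,blue,teal}
  6. ckcA  = {gold}
— saturated at 6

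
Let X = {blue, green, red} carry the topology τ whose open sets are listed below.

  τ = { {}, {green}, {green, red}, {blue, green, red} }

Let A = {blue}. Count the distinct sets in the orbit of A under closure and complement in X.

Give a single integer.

4

cl via duality: int({green, red}) = {green, red}, so X∖{green, red} = {blue}
Write k for closure, c for complement:
  1. A     = {blue}
  2. cA    = {green, red}
  3. kcA   = {blue, green, red}
  4. ckcA  = {}
applying k or c yields no new set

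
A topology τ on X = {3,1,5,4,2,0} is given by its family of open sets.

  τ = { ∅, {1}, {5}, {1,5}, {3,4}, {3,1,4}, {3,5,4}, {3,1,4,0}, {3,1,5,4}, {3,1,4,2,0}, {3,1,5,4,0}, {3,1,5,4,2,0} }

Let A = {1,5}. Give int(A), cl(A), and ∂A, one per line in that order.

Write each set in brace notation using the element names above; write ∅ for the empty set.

int(A) = {1,5}
cl(A)  = {1,5,2,0}
∂A     = {2,0}

open subsets of A: ∅, {5}, {1}, {1,5}; so int(A) = {1,5}
closure: X∖int(X∖A) = X∖{3,4} = {1,5,2,0}
∂A = {1,5,2,0} minus {1,5} = {2,0}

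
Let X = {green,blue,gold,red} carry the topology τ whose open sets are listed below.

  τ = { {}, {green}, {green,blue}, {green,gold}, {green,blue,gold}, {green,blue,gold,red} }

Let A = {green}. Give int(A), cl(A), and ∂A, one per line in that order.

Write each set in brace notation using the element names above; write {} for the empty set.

int(A) = {green}
cl(A)  = {green,blue,gold,red}
∂A     = {blue,gold,red}

U open, U⊆A: {}, {green}. int(A) = ⋃ = {green}
X∖A={blue,gold,red}, int(X∖A)={}, hence cl(A)={green,blue,gold,red}
∂A: remove int from cl → {blue,gold,red}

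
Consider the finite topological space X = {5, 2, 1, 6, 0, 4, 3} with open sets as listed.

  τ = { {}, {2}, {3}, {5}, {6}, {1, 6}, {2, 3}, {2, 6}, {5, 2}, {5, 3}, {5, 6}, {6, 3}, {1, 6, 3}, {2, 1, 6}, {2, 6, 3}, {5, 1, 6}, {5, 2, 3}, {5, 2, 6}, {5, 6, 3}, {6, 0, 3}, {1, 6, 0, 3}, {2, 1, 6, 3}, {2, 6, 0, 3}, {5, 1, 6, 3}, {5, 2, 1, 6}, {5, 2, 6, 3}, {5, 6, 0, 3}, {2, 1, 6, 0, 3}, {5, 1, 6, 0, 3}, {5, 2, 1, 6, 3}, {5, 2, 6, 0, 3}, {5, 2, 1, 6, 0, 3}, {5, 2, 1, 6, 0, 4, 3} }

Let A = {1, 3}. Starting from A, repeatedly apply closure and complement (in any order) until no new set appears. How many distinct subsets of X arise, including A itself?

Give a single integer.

closure: X∖int(X∖A) = X∖{5, 2, 6} = {1, 0, 4, 3}
Let k=closure and c=complement:
  1. A     = {1, 3}
  2. kA    = {1, 0, 4, 3}
  3. cA    = {5, 2, 6, 0, 4}
  4. ckA   = {5, 2, 6}
  5. kcA   = {5, 2, 1, 6, 0, 4}
  6. ckcA  = {3}
  7. kckcA = {0, 4, 3}
  8. ckckcA = {5, 2, 1, 6}
— saturated at 8

8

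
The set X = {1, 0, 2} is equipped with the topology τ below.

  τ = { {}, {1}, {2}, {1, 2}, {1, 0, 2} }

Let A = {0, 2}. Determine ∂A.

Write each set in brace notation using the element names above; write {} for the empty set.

opens ⊆ A: {}, {2}; union → int = {2}
complement {1}; its interior {1}; cl(A) = X∖{1} = {0, 2}
boundary = {0, 2} ∖ {2} = {0}

{0}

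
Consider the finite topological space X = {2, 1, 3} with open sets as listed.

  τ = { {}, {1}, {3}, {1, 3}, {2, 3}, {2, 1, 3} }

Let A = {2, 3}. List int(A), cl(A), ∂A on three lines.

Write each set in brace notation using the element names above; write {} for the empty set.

U open, U⊆A: {}, {3}, {2, 3}. int(A) = ⋃ = {2, 3}
X∖A={1}, int(X∖A)={1}, hence cl(A)={2, 3}
∂A: remove int from cl → {}

int(A) = {2, 3}
cl(A)  = {2, 3}
∂A     = {}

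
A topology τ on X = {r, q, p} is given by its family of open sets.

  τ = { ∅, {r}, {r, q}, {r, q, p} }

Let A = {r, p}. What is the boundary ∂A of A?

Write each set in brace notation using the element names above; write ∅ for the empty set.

{q, p}

open subsets of A: ∅, {r}; so int(A) = {r}
closure: X∖int(X∖A) = X∖∅ = {r, q, p}
∂A = {r, q, p} minus {r} = {q, p}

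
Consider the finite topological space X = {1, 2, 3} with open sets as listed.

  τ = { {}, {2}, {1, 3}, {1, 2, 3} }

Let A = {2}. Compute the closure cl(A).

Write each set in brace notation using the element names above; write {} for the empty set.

cl via duality: int({1, 3}) = {1, 3}, so X∖{1, 3} = {2}

{2}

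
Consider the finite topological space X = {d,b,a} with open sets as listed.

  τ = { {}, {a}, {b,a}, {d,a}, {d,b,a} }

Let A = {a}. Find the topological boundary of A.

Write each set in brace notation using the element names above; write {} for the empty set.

{d,b}

opens ⊆ A: {}, {a}; union → int = {a}
complement {d,b}; its interior {}; cl(A) = X∖{} = {d,b,a}
boundary = {d,b,a} ∖ {a} = {d,b}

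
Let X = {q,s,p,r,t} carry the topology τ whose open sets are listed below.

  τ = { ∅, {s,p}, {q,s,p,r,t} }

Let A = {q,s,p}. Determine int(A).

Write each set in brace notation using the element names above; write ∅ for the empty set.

{s,p}

interior: largest open inside A is {s,p} (from ∅, {s,p})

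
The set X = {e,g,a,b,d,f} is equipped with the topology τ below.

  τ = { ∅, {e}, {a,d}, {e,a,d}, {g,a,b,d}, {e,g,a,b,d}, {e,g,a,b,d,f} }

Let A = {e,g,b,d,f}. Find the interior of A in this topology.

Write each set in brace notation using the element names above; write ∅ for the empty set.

open subsets of A: ∅, {e}; so int(A) = {e}

{e}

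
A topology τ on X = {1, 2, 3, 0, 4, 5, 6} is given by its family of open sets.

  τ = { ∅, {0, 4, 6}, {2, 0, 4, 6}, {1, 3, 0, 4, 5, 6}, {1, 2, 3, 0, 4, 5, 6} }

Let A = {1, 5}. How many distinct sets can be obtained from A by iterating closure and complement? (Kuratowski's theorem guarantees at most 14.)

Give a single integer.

6

X∖A={2, 3, 0, 4, 6}, int(X∖A)={2, 0, 4, 6}, hence cl(A)={1, 3, 5}
Orbit (k=closure, c=complement):
  1. A     = {1, 5}
  2. kA    = {1, 3, 5}
  3. cA    = {2, 3, 0, 4, 6}
  4. ckA   = {2, 0, 4, 6}
  5. kcA   = {1, 2, 3, 0, 4, 5, 6}
  6. ckcA  = ∅
(closed under both — stop)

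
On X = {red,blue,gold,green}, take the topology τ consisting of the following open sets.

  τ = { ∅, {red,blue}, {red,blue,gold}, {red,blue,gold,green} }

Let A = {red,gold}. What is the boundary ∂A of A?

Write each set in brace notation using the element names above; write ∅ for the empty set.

{red,blue,gold,green}

open subsets of A: ∅; so int(A) = ∅
closure: X∖int(X∖A) = X∖∅ = {red,blue,gold,green}
∂A = {red,blue,gold,green} minus ∅ = {red,blue,gold,green}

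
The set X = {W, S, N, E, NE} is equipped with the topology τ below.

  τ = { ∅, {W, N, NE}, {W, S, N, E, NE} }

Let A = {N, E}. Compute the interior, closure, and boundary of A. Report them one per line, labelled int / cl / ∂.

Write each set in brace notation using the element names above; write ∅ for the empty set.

opens ⊆ A: ∅; union → int = ∅
complement {W, S, NE}; its interior ∅; cl(A) = X∖∅ = {W, S, N, E, NE}
boundary = {W, S, N, E, NE} ∖ ∅ = {W, S, N, E, NE}

int(A) = ∅
cl(A)  = {W, S, N, E, NE}
∂A     = {W, S, N, E, NE}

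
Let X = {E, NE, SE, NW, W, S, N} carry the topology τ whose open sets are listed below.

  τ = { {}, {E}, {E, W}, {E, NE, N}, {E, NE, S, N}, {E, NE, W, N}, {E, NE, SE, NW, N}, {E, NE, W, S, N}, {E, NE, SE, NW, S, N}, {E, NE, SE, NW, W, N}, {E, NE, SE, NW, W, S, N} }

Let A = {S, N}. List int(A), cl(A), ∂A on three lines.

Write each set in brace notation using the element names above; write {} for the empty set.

int(A) = {}
cl(A)  = {NE, SE, NW, S, N}
∂A     = {NE, SE, NW, S, N}

opens ⊆ A: {}; union → int = {}
complement {E, NE, SE, NW, W}; its interior {E, W}; cl(A) = X∖{E, W} = {NE, SE, NW, S, N}
boundary = {NE, SE, NW, S, N} ∖ {} = {NE, SE, NW, S, N}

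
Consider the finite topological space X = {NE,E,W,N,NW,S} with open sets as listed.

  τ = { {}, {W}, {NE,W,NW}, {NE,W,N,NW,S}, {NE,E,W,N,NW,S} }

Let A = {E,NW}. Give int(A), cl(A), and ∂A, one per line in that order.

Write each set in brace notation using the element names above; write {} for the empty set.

open subsets of A: {}; so int(A) = {}
closure: X∖int(X∖A) = X∖{W} = {NE,E,N,NW,S}
∂A = {NE,E,N,NW,S} minus {} = {NE,E,N,NW,S}

int(A) = {}
cl(A)  = {NE,E,N,NW,S}
∂A     = {NE,E,N,NW,S}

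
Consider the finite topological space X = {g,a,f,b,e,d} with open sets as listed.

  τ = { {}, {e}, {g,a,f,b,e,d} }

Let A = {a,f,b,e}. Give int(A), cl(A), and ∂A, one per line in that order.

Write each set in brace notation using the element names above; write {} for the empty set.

open subsets of A: {}, {e}; so int(A) = {e}
closure: X∖int(X∖A) = X∖{} = {g,a,f,b,e,d}
∂A = {g,a,f,b,e,d} minus {e} = {g,a,f,b,d}

int(A) = {e}
cl(A)  = {g,a,f,b,e,d}
∂A     = {g,a,f,b,d}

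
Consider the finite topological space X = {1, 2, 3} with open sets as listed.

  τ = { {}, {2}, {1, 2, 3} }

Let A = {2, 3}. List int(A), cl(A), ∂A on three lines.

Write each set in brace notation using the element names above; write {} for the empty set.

opens ⊆ A: {}, {2}; union → int = {2}
complement {1}; its interior {}; cl(A) = X∖{} = {1, 2, 3}
boundary = {1, 2, 3} ∖ {2} = {1, 3}

int(A) = {2}
cl(A)  = {1, 2, 3}
∂A     = {1, 3}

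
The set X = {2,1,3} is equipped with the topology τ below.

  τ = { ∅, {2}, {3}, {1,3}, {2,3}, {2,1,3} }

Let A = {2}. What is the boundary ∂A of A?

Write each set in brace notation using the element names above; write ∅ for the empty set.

∅

open subsets of A: ∅, {2}; so int(A) = {2}
closure: X∖int(X∖A) = X∖{1,3} = {2}
∂A = {2} minus {2} = ∅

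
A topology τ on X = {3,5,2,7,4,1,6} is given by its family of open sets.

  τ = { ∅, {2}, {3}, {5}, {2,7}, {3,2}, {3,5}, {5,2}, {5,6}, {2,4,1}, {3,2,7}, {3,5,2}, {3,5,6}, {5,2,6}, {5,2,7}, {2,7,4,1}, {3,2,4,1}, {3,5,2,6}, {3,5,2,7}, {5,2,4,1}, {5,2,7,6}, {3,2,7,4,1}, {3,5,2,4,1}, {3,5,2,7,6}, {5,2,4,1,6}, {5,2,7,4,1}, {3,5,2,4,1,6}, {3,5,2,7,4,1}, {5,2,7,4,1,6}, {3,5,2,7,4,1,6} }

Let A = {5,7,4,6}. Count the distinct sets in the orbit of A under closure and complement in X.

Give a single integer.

6

X∖A={3,2,1}, int(X∖A)={3,2}, hence cl(A)={5,7,4,1,6}
Orbit (k=closure, c=complement):
  1. A     = {5,7,4,6}
  2. kA    = {5,7,4,1,6}
  3. cA    = {3,2,1}
  4. ckA   = {3,2}
  5. kcA   = {3,2,7,4,1}
  6. ckcA  = {5,6}
(closed under both — stop)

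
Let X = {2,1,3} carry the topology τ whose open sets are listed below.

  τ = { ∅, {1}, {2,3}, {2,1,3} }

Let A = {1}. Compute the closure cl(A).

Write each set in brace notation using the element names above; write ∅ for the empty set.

closure: X∖int(X∖A) = X∖{2,3} = {1}

{1}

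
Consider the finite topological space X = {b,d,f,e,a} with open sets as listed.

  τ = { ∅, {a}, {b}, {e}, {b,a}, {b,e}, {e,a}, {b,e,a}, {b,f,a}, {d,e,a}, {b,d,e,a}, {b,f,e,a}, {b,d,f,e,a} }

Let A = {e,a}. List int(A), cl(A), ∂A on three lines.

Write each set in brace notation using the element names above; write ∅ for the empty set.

interior: largest open inside A is {e,a} (from ∅, {e}, {a}, {e,a})
cl via duality: int({b,d,f}) = {b}, so X∖{b} = {d,f,e,a}
cl∖int = {d,f}

int(A) = {e,a}
cl(A)  = {d,f,e,a}
∂A     = {d,f}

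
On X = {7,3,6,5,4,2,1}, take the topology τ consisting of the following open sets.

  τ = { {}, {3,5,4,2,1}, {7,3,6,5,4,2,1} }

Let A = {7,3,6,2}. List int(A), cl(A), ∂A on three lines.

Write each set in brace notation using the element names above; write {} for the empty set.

int(A) = {}
cl(A)  = {7,3,6,5,4,2,1}
∂A     = {7,3,6,5,4,2,1}

U open, U⊆A: {}. int(A) = ⋃ = {}
X∖A={5,4,1}, int(X∖A)={}, hence cl(A)={7,3,6,5,4,2,1}
∂A: remove int from cl → {7,3,6,5,4,2,1}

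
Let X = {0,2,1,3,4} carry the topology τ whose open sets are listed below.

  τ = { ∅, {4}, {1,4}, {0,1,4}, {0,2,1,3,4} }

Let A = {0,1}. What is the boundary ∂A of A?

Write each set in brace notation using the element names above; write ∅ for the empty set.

{0,2,1,3}

opens ⊆ A: ∅; union → int = ∅
complement {2,3,4}; its interior {4}; cl(A) = X∖{4} = {0,2,1,3}
boundary = {0,2,1,3} ∖ ∅ = {0,2,1,3}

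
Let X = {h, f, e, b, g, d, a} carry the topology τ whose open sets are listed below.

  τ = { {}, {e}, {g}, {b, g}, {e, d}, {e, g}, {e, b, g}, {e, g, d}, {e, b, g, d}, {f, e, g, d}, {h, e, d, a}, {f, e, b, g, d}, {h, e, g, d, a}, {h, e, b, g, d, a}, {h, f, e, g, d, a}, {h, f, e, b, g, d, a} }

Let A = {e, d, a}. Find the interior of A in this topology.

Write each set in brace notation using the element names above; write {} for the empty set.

open subsets of A: {}, {e}, {e, d}; so int(A) = {e, d}

{e, d}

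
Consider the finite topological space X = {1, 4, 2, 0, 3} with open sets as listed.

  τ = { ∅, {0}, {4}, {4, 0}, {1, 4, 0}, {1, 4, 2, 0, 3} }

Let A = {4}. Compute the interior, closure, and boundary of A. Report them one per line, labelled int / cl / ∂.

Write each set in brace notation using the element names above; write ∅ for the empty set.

interior: largest open inside A is {4} (from ∅, {4})
cl via duality: int({1, 2, 0, 3}) = {0}, so X∖{0} = {1, 4, 2, 3}
cl∖int = {1, 2, 3}

int(A) = {4}
cl(A)  = {1, 4, 2, 3}
∂A     = {1, 2, 3}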